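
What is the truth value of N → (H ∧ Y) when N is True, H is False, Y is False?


N = True, H = False, Y = False
Step 1: H ∧ Y = False AND False = False
Step 2: N → (False): false only when N=True and consequent=False.
Result: False

False


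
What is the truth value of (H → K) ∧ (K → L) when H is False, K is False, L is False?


H = False, K = False, L = False
Step 1: H → K is false only when H=True and K=False. Result: True
Step 2: K → L is false only when K=True and L=False. Result: True
Step 3: True ∧ True = True

True


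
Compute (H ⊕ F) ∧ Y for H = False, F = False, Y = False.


H = False, F = False, Y = False
Step 1: H ⊕ F = False XOR False = False
Step 2: False ∧ Y = False AND False = False
XOR true when exactly one of H,F is true; then AND with Y.

False


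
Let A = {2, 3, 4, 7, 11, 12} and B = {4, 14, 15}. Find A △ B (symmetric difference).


A = {2, 3, 4, 7, 11, 12}
B = {4, 14, 15}
Operation: symmetric difference
In A only: [2, 3, 7, 11, 12], in B only: [14, 15]

{2, 3, 7, 11, 12, 14, 15}


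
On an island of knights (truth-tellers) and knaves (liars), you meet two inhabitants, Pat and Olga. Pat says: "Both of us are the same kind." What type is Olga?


Pat says: "Both of us are the same kind."
Case 1: Pat is a Knight (truth-teller)
  Statement is true → they ARE the same → Olga is also a Knight
Case 2: Pat is a Knave (liar)
  Statement is false → they are NOT the same → Olga is a Knight
In both cases, Olga is a Knight.

Knight


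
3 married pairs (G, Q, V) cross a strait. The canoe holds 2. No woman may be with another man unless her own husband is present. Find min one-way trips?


Label couples G, Q, V (H = husband, W = wife).
Counting alone: 6 people, the canoe carries 2 and someone must bring it back, so each round trip nets at most +1 on the far side until the last crossing → at least 9 trips. The jealousy constraint makes 9 impossible; the shortest valid schedule has 11:
1. WG+WQ →  (far: WG,WQ; near: HG,HQ,HV,WV)
2. WG ←       (far: WQ; near: HG,HQ,HV,WG,WV)
3. WG+WV →  (far: WG,WQ,WV; near: HG,HQ,HV)
4. WG ←       (far: WQ,WV; near: HG,HQ,HV,WG)
5. HQ+HV →  (far: HQ,WQ,HV,WV; near: HG,WG)
6. HQ+WQ ←  (far: HV,WV; near: HG,WG,HQ,WQ)
7. HG+HQ →  (far: HG,HQ,HV,WV; near: WG,WQ)
8. WV ←       (far: HG,HQ,HV; near: WG,WQ,WV)
9. WG+WQ →  (far: HG,WG,HQ,WQ,HV; near: WV)
10. HV ←      (far: HG,WG,HQ,WQ; near: HV,WV)
11. HV+WV → (far: all six; near: empty)
In every state each wife is either with her husband or with no other man.
Minimum trips = 11

11


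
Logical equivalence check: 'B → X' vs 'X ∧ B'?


Expression 1: B → X
Expression 2: X ∧ B
Truth table (B X | Expr1 Expr2):
  T T |   T     T
  T F |   F     F
  F T |   T     F   ← differ
  F F |   T     F   ← differ
Counterexample: B=F, X=T gives Expr1 = T but Expr2 = F, so the expressions are NOT logically equivalent.

No


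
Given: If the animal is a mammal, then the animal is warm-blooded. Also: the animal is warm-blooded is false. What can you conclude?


Modus tollens: P → Q, ¬Q ⊢ ¬P
P: the animal is a mammal
Q: the animal is warm-blooded
We have P → Q and Q is false.
By modus tollens, P must be false.

It is not the case that the animal is a mammal


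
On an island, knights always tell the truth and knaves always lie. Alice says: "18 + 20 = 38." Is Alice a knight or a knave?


Statement: "18 + 20 = 38."
Actual: 18 + 20 = 38
Claimed: 38
Statement is TRUE → Alice tells the truth → Knight

Knight


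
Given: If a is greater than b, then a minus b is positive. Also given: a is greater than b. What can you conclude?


Modus ponens: P → Q, P ⊢ Q
P: a is greater than b
Q: a minus b is positive
We have P → Q and P is true.
By modus ponens, Q must be true.

a minus b is positive


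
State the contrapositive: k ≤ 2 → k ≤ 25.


Original: If k ≤ 2, then k ≤ 25
Contrapositive: If ¬Q, then ¬P
Negate Q: not (k ≤ 25)
Negate P: not (k ≤ 2)

If not (k ≤ 25), then not (k ≤ 2).


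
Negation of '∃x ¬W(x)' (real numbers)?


Original: ∃x ¬W(x)
Rule: ¬∀→∃, ¬∃→∀, negate predicate.
Negation: ∀x W(x)

∀x W(x)


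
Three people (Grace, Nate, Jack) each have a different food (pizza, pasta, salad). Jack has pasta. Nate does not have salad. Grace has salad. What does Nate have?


From clues:
  Jack → pasta
  Grace → salad
By elimination, Nate gets the remaining.

pizza


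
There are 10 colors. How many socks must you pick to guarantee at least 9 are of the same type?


Pigeonhole: to guarantee k in one of n categories, need (k-1)×n + 1.
k = 9, n = 10
Minimum = (9-1) × 10 + 1 = 8 × 10 + 1

81


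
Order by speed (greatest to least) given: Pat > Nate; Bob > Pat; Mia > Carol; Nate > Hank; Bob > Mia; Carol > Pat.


Constraints: Pat > Nate; Bob > Pat; Mia > Carol; Nate > Hank; Bob > Mia; Carol > Pat
Method: at each step, the next-highest is the one remaining person who never appears on the smaller side of a constraint between remaining people.
  Step 1: remaining {Hank, Nate, Mia, Pat, Carol, Bob}; on the smaller side: {Hank, Nate, Mia, Pat, Carol} → Bob is next (Bob > Pat; Bob > Mia).
  Step 2: remaining {Hank, Nate, Mia, Pat, Carol}; on the smaller side: {Hank, Nate, Pat, Carol} → Mia is next (Mia > Carol).
  Step 3: remaining {Hank, Nate, Pat, Carol}; on the smaller side: {Hank, Nate, Pat} → Carol is next (Carol > Pat).
  Step 4: remaining {Hank, Nate, Pat}; on the smaller side: {Hank, Nate} → Pat is next (Pat > Nate).
  Step 5: remaining {Hank, Nate}; on the smaller side: {Hank} → Nate is next (Nate > Hank).
  Step 6: only Hank remains → lowest.
Final ranking (highest to lowest):

Bob > Mia > Carol > Pat > Nate > Hank


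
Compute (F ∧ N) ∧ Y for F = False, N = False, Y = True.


F = False, N = False, Y = True
Step 1: F ∧ N = False AND False = False
Step 2: False ∧ Y = False AND True = False
AND is true only when ALL operands are true.

False


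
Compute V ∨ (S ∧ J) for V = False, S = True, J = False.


V = False, S = True, J = False
Step 1: S ∧ J = True AND False = False
Step 2: V ∨ False = False OR False = False
AND evaluated first (higher precedence); then OR applied.

False


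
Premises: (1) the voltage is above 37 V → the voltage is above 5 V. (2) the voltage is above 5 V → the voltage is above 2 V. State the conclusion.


Hypothetical syllogism: P → Q, Q → R ⊢ P → R
Premise 1: the voltage is above 37 V → the voltage is above 5 V
Premise 2: the voltage is above 5 V → the voltage is above 2 V
Chain the implications: the middle term (the voltage is above 5 V) links the two.
Conclusion: If the voltage is above 37 V, then the voltage is above 2 V.

If the voltage is above 37 V, then the voltage is above 2 V.


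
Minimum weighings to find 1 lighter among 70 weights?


Each weighing has 3 outcomes (left heavy / balance / right heavy), so k weighings distinguish at most 3^k cases; splitting into three near-equal groups achieves this.
Need 3^k ≥ 70: 3^3 = 27 < 70 ≤ 3^4 = 81
k = ⌈log₃(70)⌉ = 4

4


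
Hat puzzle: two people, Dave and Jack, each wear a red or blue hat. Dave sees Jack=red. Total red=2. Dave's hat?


Total red = 2, Jack = red
Red accounted for: 1
Remaining for Dave: 1
Dave's hat is red.

red


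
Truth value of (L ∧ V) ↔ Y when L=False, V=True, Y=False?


L = False, V = True, Y = False
Expression: (L ∧ V) ↔ Y
Step 1: L ∧ V = False AND True = False
Step 2: (False) ↔ Y = (False iff False) = True

True


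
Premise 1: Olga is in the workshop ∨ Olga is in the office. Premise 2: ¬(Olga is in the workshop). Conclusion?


Disjunctive syllogism: P ∨ Q, ¬P ⊢ Q
Disjunction: Olga is in the workshop ∨ Olga is in the office
We know it is not the case that Olga is in the workshop.
By disjunctive syllogism, the other disjunct must be true.

Olga is in the office


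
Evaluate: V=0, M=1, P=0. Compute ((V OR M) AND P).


V OR M = 0|1 = 1
1 AND 0 = 0

0


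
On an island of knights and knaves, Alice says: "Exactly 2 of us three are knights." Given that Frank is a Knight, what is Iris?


Alice claims exactly 2 knights among Alice, Frank, Iris.
Given: Frank is a Knight.

Case 1: Alice is a Knight (tells truth)
  Then exactly 2 of the three are knights.
  Counting Alice, Frank: 2 knight(s) so far. Need 0 more → Iris = Knave.
Case 2: Alice is a Knave (lies)
  Then the count is NOT 2.
  If Iris = Knight, count = 2 = 2 → claim would be true, contradicts lie.
  If Iris = Knave, count = 1 ≠ 2 → lie confirmed ✓

Iris is a Knave.

Knave


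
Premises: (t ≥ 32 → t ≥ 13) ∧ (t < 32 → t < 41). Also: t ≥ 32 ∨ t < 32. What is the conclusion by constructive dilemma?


Constructive dilemma: (P → Q) ∧ (R → S), P ∨ R ⊢ Q ∨ S
Premise 1: t ≥ 32 → t ≥ 13
Premise 2: t < 32 → t < 41
Premise 3: t ≥ 32 ∨ t < 32
Case 1: Assuming t ≥ 32, then by Premise 1, t ≥ 13.
Case 2: Assuming t < 32, then by Premise 2, t < 41.
Since one of t ≥ 32 or t < 32 must hold, we get t ≥ 13 or t < 41.

t ≥ 13 or t < 41.


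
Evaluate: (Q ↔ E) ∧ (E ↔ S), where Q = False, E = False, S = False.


Q = False, E = False, S = False
Step 1: Q ↔ E is true when Q and E have the same value. Result: True
Step 2: E ↔ S is true when E and S have the same value. Result: True
Step 3: True ∧ True = True

True


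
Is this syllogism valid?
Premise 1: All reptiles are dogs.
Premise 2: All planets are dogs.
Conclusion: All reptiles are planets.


Premise 1: All reptiles are dogs.
Premise 2: All planets are dogs.
Conclusion: All reptiles are planets.
Fallacy: undistributed middle. dogs is predicate in both.
Counterexample: reptiles and planets could be disjoint subsets of dogs.

Invalid


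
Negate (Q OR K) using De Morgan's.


De Morgan's law: ¬(P ∨ Q) ≡ ¬P ∧ ¬Q
¬(Q ∨ K) = ¬Q ∧ ¬K

¬Q ∧ ¬K


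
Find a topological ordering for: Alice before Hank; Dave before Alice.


Constraints: Alice before Hank; Dave before Alice
Method: repeatedly schedule the remaining task that has no remaining task required before it.
  Step 1: remaining {Dave, Alice, Hank}; every task except Dave still has a predecessor pending → schedule Dave.
  Step 2: remaining {Alice, Hank}; every task except Alice still has a predecessor pending → schedule Alice.
  Step 3: only Hank remains → schedule Hank.
Resulting order:

Dave → Alice → Hank


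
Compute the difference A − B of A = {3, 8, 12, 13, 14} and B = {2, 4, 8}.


A = {3, 8, 12, 13, 14}
B = {2, 4, 8}
Operation: difference A − B
In A but not B: 3, 12, 13, 14

{3, 12, 13, 14}


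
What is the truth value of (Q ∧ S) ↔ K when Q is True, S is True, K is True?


Q = True, S = True, K = True
Step 1: Q ∧ S = True AND True = True
Step 2: (True) ↔ K: true when both sides have same truth value.
Result: True ↔ True = True

True


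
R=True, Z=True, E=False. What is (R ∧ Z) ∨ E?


R = True, Z = True, E = False
Expression: (R ∧ Z) ∨ E
Step 1: R ∧ Z = True AND True = True
Step 2: (True) ∨ E = True OR False = True

True


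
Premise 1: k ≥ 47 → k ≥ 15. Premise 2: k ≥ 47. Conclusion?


Modus ponens: P → Q, P ⊢ Q
P: k ≥ 47
Q: k ≥ 15
We have P → Q and P is true.
By modus ponens, Q must be true.

k ≥ 15


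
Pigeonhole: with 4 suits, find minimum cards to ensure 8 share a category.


Pigeonhole: to guarantee k in one of n categories, need (k-1)×n + 1.
k = 8, n = 4
Minimum = (8-1) × 4 + 1 = 7 × 4 + 1

29


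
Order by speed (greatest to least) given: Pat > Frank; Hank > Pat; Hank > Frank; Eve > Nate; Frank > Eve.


Constraints: Pat > Frank; Hank > Pat; Hank > Frank; Eve > Nate; Frank > Eve
Method: at each step, the next-highest is the one remaining person who never appears on the smaller side of a constraint between remaining people.
  Step 1: remaining {Hank, Nate, Frank, Pat, Eve}; on the smaller side: {Nate, Frank, Pat, Eve} → Hank is next (Hank > Pat; Hank > Frank).
  Step 2: remaining {Nate, Frank, Pat, Eve}; on the smaller side: {Nate, Frank, Eve} → Pat is next (Pat > Frank).
  Step 3: remaining {Nate, Frank, Eve}; on the smaller side: {Nate, Eve} → Frank is next (Frank > Eve).
  Step 4: remaining {Nate, Eve}; on the smaller side: {Nate} → Eve is next (Eve > Nate).
  Step 5: only Nate remains → lowest.
Final ranking (highest to lowest):

Hank > Pat > Frank > Eve > Nate


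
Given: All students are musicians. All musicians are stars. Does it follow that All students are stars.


Premise 1: All students are musicians.
Premise 2: All musicians are stars.
Conclusion: All students are stars.
Barbara syllogism (AAA-1): All A are B, All B are C → All A are C.
Middle term (musicians) distributed in premise 2.

Valid


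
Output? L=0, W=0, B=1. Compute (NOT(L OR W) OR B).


L OR W = 0
NOT(0) = 1
1 OR 1 = 1

1


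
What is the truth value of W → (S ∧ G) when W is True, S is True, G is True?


W = True, S = True, G = True
Step 1: S ∧ G = True AND True = True
Step 2: W → (True): false only when W=True and consequent=False.
Result: True

True


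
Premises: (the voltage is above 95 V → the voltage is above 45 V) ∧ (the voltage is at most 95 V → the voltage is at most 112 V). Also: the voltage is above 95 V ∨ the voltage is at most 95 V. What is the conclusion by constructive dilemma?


Constructive dilemma: (P → Q) ∧ (R → S), P ∨ R ⊢ Q ∨ S
Premise 1: the voltage is above 95 V → the voltage is above 45 V
Premise 2: the voltage is at most 95 V → the voltage is at most 112 V
Premise 3: the voltage is above 95 V ∨ the voltage is at most 95 V
Case 1: Assuming the voltage is above 95 V, then by Premise 1, the voltage is above 45 V.
Case 2: Assuming the voltage is at most 95 V, then by Premise 2, the voltage is at most 112 V.
Since one of the voltage is above 95 V or the voltage is at most 95 V must hold, we get the voltage is above 45 V or the voltage is at most 112 V.

The voltage is above 45 V or the voltage is at most 112 V.


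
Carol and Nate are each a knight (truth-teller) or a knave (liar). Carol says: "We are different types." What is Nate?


Carol says: "We are different types."
Case 1: Carol is a Knight (truth-teller)
  Statement is true → they ARE different → Nate is a Knave
Case 2: Carol is a Knave (liar)
  Statement is false → they are NOT different → Nate is a Knave
In both cases, Nate is a Knave.

Knave


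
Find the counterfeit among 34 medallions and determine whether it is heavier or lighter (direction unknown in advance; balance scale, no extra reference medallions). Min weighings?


Let n = 34. 68 possibilities (n medallions × lighter/heavier); each weighing has 3 outcomes.
Bound for k weighings: say the first weighing puts j medallions on each pan. If it tips, the 2j weighed medallions remain suspects (each with a known direction) and k-1 weighings give 3^(k-1) outcomes; 3^(k-1) is odd, so 2j ≤ 3^(k-1) - 1. If it balances, the n - 2j unweighed medallions remain with direction unknown: 2(n - 2j) ≤ 3^(k-1) - 1 by the same parity argument. Adding, n ≤ (3^(k-1) - 1) + (3^(k-1) - 1)/2 = (3^k - 3)/2, and the classical three-group strategy achieves this (3 medallions in 2 weighings, 12 in 3, 39 in 4, 120 in 5).
So we need the smallest k with (3^k - 3)/2 ≥ 34.
k = 3: (3^3 - 3)/2 = 12 < 34 ✗
k = 4: (3^4 - 3)/2 = 39 ≥ 34 ✓

4


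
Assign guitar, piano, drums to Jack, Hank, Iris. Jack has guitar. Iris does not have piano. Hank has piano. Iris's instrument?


From clues:
  Jack → guitar
  Hank → piano
By elimination, Iris gets the remaining.

drums


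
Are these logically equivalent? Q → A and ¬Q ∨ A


Expression 1: Q → A
Expression 2: ¬Q ∨ A
Truth table (Q A | Expr1 Expr2):
  T T |   T     T
  T F |   F     F
  F T |   T     T
  F F |   T     T
All 4 rows agree, so the expressions are logically equivalent.

Yes


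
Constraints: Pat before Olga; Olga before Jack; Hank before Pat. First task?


Constraints: Pat before Olga; Olga before Jack; Hank before Pat
The first task can have nothing scheduled before it, so it must never appear on the right of a 'before'.
Tasks appearing after some 'before': Olga, Jack, Pat.
The only task not in that list is Hank → it is first.

Hank


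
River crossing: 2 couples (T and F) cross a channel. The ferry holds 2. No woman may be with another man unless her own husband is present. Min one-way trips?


Label couples T and F.
1. WT+WF → (far: WT,WF; near: HT,HF)
2. WT ←   (far: WF; near: HT,HF,WT)
3. HT+HF → (far: HT,HF,WF; near: WT)
4. HT ←   (far: HF,WF; near: HT,WT)  — HT returns, since WT is alone on near bank
5. HT+WT → (far: all four; near: empty)
Every state respects the constraint.
Minimum trips = 5

5


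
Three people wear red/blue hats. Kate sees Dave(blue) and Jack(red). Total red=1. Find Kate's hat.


Total red = 1, seen red = 1
Own red = 1 - 1 = 0
Kate's hat is blue.

blue


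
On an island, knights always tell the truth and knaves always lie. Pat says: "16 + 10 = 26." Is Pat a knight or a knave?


Statement: "16 + 10 = 26."
Actual: 16 + 10 = 26
Claimed: 26
Statement is TRUE → Pat tells the truth → Knight

Knight


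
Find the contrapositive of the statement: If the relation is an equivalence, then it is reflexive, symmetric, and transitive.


Original: If the relation is an equivalence, then it is reflexive, symmetric, and transitive
Contrapositive: If ¬Q, then ¬P
Negate Q: not (it is reflexive, symmetric, and transitive)
Negate P: not (the relation is an equivalence)

If not (it is reflexive, symmetric, and transitive), then not (the relation is an equivalence).


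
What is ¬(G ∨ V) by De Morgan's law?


De Morgan's law: ¬(P ∨ Q) ≡ ¬P ∧ ¬Q
¬(G ∨ V) = ¬G ∧ ¬V

¬G ∧ ¬V


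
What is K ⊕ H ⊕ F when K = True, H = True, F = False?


K = True, H = True, F = False
Step 1: K ⊕ H = True XOR True = False
Step 2: False ⊕ F = False XOR False = False
XOR is true when an odd number of operands are true.

False


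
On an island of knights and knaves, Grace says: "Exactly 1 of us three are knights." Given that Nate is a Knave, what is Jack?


Grace claims exactly 1 knights among Grace, Nate, Jack.
Given: Nate is a Knave.

Case 1: Grace is a Knight (tells truth)
  Then exactly 1 of the three are knights.
  Counting Grace, Nate: 1 knight(s) so far. Need 0 more → Jack = Knave.
Case 2: Grace is a Knave (lies)
  Then the count is NOT 1.
  If Jack = Knight, count = 1 = 1 → claim would be true, contradicts lie.
  If Jack = Knave, count = 0 ≠ 1 → lie confirmed ✓

Jack is a Knave.

Knave


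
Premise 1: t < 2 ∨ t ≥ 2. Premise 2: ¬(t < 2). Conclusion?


Disjunctive syllogism: P ∨ Q, ¬P ⊢ Q
Disjunction: t < 2 ∨ t ≥ 2
We know it is not the case that t < 2.
By disjunctive syllogism, the other disjunct must be true.

t ≥ 2


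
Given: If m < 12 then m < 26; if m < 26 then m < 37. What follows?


Hypothetical syllogism: P → Q, Q → R ⊢ P → R
Premise 1: m < 12 → m < 26
Premise 2: m < 26 → m < 37
Chain the implications: the middle term (m < 26) links the two.
Conclusion: If m < 12, then m < 37.

If m < 12, then m < 37.


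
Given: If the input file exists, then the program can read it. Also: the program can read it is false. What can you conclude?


Modus tollens: P → Q, ¬Q ⊢ ¬P
P: the input file exists
Q: the program can read it
We have P → Q and Q is false.
By modus tollens, P must be false.

It is not the case that the input file exists


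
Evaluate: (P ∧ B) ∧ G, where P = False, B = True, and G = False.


P = False, B = True, G = False
Step 1: P ∧ B = False AND True = False
Step 2: False ∧ G = False AND False = False
AND is true only when ALL operands are true.

False


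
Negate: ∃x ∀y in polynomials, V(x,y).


Original: ∃x ∀y V(x,y)
Rule: ¬∀→∃, ¬∃→∀, negate predicate.
Negation: ∀x ∃y ¬V(x,y)

∀x ∃y ¬V(x,y)


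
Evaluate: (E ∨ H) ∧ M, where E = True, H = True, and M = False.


E = True, H = True, M = False
Step 1: E ∨ H = True OR True = True
Step 2: True ∧ M = True AND False = False
OR is true when at least one operand is true; AND requires both.

False


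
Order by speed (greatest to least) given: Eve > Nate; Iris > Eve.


Constraints: Eve > Nate; Iris > Eve
Method: at each step, the next-highest is the one remaining person who never appears on the smaller side of a constraint between remaining people.
  Step 1: remaining {Eve, Iris, Nate}; on the smaller side: {Eve, Nate} → Iris is next (Iris > Eve).
  Step 2: remaining {Eve, Nate}; on the smaller side: {Nate} → Eve is next (Eve > Nate).
  Step 3: only Nate remains → lowest.
Final ranking (highest to lowest):

Iris > Eve > Nate


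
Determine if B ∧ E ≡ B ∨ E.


Expression 1: B ∧ E
Expression 2: B ∨ E
Truth table (B E | Expr1 Expr2):
  T T |   T     T
  T F |   F     T   ← differ
  F T |   F     T   ← differ
  F F |   F     F
Counterexample: B=T, E=F gives Expr1 = F but Expr2 = T, so the expressions are NOT logically equivalent.

No


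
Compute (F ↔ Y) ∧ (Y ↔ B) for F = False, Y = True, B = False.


F = False, Y = True, B = False
Step 1: F ↔ Y is true when F and Y have the same value. Result: False
Step 2: Y ↔ B is true when Y and B have the same value. Result: False
Step 3: False ∧ False = False

False


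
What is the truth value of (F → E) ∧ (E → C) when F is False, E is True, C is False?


F = False, E = True, C = False
Step 1: F → E is false only when F=True and E=False. Result: True
Step 2: E → C is false only when E=True and C=False. Result: False
Step 3: True ∧ False = False

False


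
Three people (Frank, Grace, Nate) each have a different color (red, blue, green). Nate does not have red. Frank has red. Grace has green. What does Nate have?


From clues:
  Grace → green
  Frank → red
By elimination, Nate gets the remaining.

blue


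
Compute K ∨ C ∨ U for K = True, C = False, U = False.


K = True, C = False, U = False
Step 1: K ∨ C = True OR False = True
Step 2: True ∨ U = True OR False = True
OR is true when at least one operand is true.

True


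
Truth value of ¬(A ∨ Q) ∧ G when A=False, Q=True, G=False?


A = False, Q = True, G = False
Expression: ¬(A ∨ Q) ∧ G
Step 1: A ∨ Q = False OR True = True
Step 2: ¬(A ∨ Q) = NOT True = False
Step 3: (False) ∧ G = False AND False = False

False


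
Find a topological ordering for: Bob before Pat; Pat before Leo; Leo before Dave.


Constraints: Bob before Pat; Pat before Leo; Leo before Dave
Method: repeatedly schedule the remaining task that has no remaining task required before it.
  Step 1: remaining {Pat, Bob, Leo, Dave}; every task except Bob still has a predecessor pending → schedule Bob.
  Step 2: remaining {Pat, Leo, Dave}; every task except Pat still has a predecessor pending → schedule Pat.
  Step 3: remaining {Leo, Dave}; every task except Leo still has a predecessor pending → schedule Leo.
  Step 4: only Dave remains → schedule Dave.
Resulting order:

Bob → Pat → Leo → Dave


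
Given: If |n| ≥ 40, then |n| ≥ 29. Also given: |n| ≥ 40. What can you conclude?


Modus ponens: P → Q, P ⊢ Q
P: |n| ≥ 40
Q: |n| ≥ 29
We have P → Q and P is true.
By modus ponens, Q must be true.

|n| ≥ 29


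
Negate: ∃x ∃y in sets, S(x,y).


Original: ∃x ∃y S(x,y)
Rule: ¬∀→∃, ¬∃→∀, negate predicate.
Negation: ∀x ∀y ¬S(x,y)

∀x ∀y ¬S(x,y)


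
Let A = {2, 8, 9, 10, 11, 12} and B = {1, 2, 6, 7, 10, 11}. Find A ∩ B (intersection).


A = {2, 8, 9, 10, 11, 12}
B = {1, 2, 6, 7, 10, 11}
Operation: intersection
Elements in both: 2, 10, 11

{2, 10, 11}


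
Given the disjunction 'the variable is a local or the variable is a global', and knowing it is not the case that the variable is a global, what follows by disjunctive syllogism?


Disjunctive syllogism: P ∨ Q, ¬P ⊢ Q
Disjunction: the variable is a local ∨ the variable is a global
We know it is not the case that the variable is a global.
By disjunctive syllogism, the other disjunct must be true.

The variable is a local


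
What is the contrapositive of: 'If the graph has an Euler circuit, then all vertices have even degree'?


Original: If the graph has an Euler circuit, then all vertices have even degree
Contrapositive: If ¬Q, then ¬P
Negate Q: not (all vertices have even degree)
Negate P: not (the graph has an Euler circuit)

If not (all vertices have even degree), then not (the graph has an Euler circuit).


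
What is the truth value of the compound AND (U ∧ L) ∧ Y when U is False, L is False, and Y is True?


U = False, L = False, Y = True
Step 1: U ∧ L = False AND False = False
Step 2: False ∧ Y = False AND True = False
AND is true only when ALL operands are true.

False


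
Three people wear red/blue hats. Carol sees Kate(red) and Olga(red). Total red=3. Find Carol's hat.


Total red = 3, seen red = 2
Own red = 3 - 2 = 1
Carol's hat is red.

red


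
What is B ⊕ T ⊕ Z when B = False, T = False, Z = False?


B = False, T = False, Z = False
Step 1: B ⊕ T = False XOR False = False
Step 2: False ⊕ Z = False XOR False = False
XOR is true when an odd number of operands are true.

False


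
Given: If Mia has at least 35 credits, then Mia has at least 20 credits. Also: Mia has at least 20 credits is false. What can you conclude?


Modus tollens: P → Q, ¬Q ⊢ ¬P
P: Mia has at least 35 credits
Q: Mia has at least 20 credits
We have P → Q and Q is false.
By modus tollens, P must be false.

It is not the case that Mia has at least 35 credits


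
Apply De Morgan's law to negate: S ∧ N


De Morgan's law: ¬(P ∧ Q) ≡ ¬P ∨ ¬Q
¬(S ∧ N) = ¬S ∨ ¬N

¬S ∨ ¬N


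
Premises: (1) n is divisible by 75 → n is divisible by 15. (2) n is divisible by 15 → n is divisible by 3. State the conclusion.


Hypothetical syllogism: P → Q, Q → R ⊢ P → R
Premise 1: n is divisible by 75 → n is divisible by 15
Premise 2: n is divisible by 15 → n is divisible by 3
Chain the implications: the middle term (n is divisible by 15) links the two.
Conclusion: If n is divisible by 75, then n is divisible by 3.

If n is divisible by 75, then n is divisible by 3.


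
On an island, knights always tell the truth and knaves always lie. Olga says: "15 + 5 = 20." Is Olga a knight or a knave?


Statement: "15 + 5 = 20."
Actual: 15 + 5 = 20
Claimed: 20
Statement is TRUE → Olga tells the truth → Knight

Knight


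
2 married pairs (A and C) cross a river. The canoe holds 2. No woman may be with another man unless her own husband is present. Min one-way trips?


Label couples A and C.
1. WA+WC → (far: WA,WC; near: HA,HC)
2. WA ←   (far: WC; near: HA,HC,WA)
3. HA+HC → (far: HA,HC,WC; near: WA)
4. HA ←   (far: HC,WC; near: HA,WA)  — HA returns, since WA is alone on near bank
5. HA+WA → (far: all four; near: empty)
Every state respects the constraint.
Minimum trips = 5

5


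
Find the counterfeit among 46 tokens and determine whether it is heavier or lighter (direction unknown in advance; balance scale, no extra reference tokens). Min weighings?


Let n = 46. 92 possibilities (n tokens × lighter/heavier); each weighing has 3 outcomes.
Bound for k weighings: say the first weighing puts j tokens on each pan. If it tips, the 2j weighed tokens remain suspects (each with a known direction) and k-1 weighings give 3^(k-1) outcomes; 3^(k-1) is odd, so 2j ≤ 3^(k-1) - 1. If it balances, the n - 2j unweighed tokens remain with direction unknown: 2(n - 2j) ≤ 3^(k-1) - 1 by the same parity argument. Adding, n ≤ (3^(k-1) - 1) + (3^(k-1) - 1)/2 = (3^k - 3)/2, and the classical three-group strategy achieves this (3 tokens in 2 weighings, 12 in 3, 39 in 4, 120 in 5).
So we need the smallest k with (3^k - 3)/2 ≥ 46.
k = 4: (3^4 - 3)/2 = 39 < 46 ✗
k = 5: (3^5 - 3)/2 = 120 ≥ 46 ✓

5


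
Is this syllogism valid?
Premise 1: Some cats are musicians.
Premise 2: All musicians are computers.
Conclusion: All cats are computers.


Premise 1: Some cats are musicians.
Premise 2: All musicians are computers.
Conclusion: All cats are computers.
Fallacy: illicit minor. The minor term (cats) is distributed in the conclusion ('All cats ...') but undistributed in its premise ('Some cats are musicians' doesn't cover all cats).
Only 'Some cats are computers' follows, not 'All'.

Invalid


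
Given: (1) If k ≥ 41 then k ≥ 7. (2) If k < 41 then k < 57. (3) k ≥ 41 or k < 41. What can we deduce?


Constructive dilemma: (P → Q) ∧ (R → S), P ∨ R ⊢ Q ∨ S
Premise 1: k ≥ 41 → k ≥ 7
Premise 2: k < 41 → k < 57
Premise 3: k ≥ 41 ∨ k < 41
Case 1: Assuming k ≥ 41, then by Premise 1, k ≥ 7.
Case 2: Assuming k < 41, then by Premise 2, k < 57.
Since one of k ≥ 41 or k < 41 must hold, we get k ≥ 7 or k < 57.

k ≥ 7 or k < 57.


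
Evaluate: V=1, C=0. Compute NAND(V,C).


V AND C = 0
NOT(0) = 1

1


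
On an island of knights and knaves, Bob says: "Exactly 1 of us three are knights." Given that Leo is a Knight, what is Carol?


Bob claims exactly 1 knights among Bob, Leo, Carol.
Given: Leo is a Knight.

Case 1: Bob is a Knight (tells truth)
  Then exactly 1 of the three are knights.
  Counting Bob, Leo: 2 knight(s) so far. Need -1 more → impossible.
Case 2: Bob is a Knave (lies)
  Then the count is NOT 1.
  If Carol = Knave, count = 1 = 1 → claim would be true, contradicts lie.
  If Carol = Knight, count = 2 ≠ 1 → lie confirmed ✓

Carol is a Knight.

Knight


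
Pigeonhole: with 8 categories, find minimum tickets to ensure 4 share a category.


Pigeonhole: to guarantee k in one of n categories, need (k-1)×n + 1.
k = 4, n = 8
Minimum = (4-1) × 8 + 1 = 3 × 8 + 1

25


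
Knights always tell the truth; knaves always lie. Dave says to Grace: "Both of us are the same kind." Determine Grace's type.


Dave says: "Both of us are the same kind."
Case 1: Dave is a Knight (truth-teller)
  Statement is true → they ARE the same → Grace is also a Knight
Case 2: Dave is a Knave (liar)
  Statement is false → they are NOT the same → Grace is a Knight
In both cases, Grace is a Knight.

Knight


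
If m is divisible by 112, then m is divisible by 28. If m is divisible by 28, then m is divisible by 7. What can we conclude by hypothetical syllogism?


Hypothetical syllogism: P → Q, Q → R ⊢ P → R
Premise 1: m is divisible by 112 → m is divisible by 28
Premise 2: m is divisible by 28 → m is divisible by 7
Chain the implications: the middle term (m is divisible by 28) links the two.
Conclusion: If m is divisible by 112, then m is divisible by 7.

If m is divisible by 112, then m is divisible by 7.


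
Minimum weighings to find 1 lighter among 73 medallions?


Each weighing has 3 outcomes (left heavy / balance / right heavy), so k weighings distinguish at most 3^k cases; splitting into three near-equal groups achieves this.
Need 3^k ≥ 73: 3^3 = 27 < 73 ≤ 3^4 = 81
k = ⌈log₃(73)⌉ = 4

4


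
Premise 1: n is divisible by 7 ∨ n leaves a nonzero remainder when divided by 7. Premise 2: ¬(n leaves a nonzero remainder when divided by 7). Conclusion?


Disjunctive syllogism: P ∨ Q, ¬P ⊢ Q
Disjunction: n is divisible by 7 ∨ n leaves a nonzero remainder when divided by 7
We know it is not the case that n leaves a nonzero remainder when divided by 7.
By disjunctive syllogism, the other disjunct must be true.

n is divisible by 7


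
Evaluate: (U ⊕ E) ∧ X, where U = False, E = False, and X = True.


U = False, E = False, X = True
Step 1: U ⊕ E = False XOR False = False
Step 2: False ∧ X = False AND True = False
XOR true when exactly one of U,E is true; then AND with X.

False


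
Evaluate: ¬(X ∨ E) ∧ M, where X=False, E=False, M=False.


X = False, E = False, M = False
Expression: ¬(X ∨ E) ∧ M
Step 1: X ∨ E = False OR False = False
Step 2: ¬(X ∨ E) = NOT False = True
Step 3: (True) ∧ M = True AND False = False

False


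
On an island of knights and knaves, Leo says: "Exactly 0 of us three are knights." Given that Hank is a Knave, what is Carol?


Leo claims exactly 0 knights among Leo, Hank, Carol.
Given: Hank is a Knave.

Case 1: Leo is a Knight (tells truth)
  Then exactly 0 of the three are knights.
  Counting Leo, Hank: 1 knight(s) so far. Need -1 more → impossible.
Case 2: Leo is a Knave (lies)
  Then the count is NOT 0.
  If Carol = Knave, count = 0 = 0 → claim would be true, contradicts lie.
  If Carol = Knight, count = 1 ≠ 0 → lie confirmed ✓

Carol is a Knight.

Knight


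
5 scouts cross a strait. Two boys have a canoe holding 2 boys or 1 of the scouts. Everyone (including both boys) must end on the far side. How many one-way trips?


Per crossing of one of the scouts: boys→, one←, one of the scouts→, one← = 4 trips
5 × 4 = 20, + 1 final boys→ = 21
Minimum trips = 21

21


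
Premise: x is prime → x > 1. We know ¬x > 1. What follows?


Modus tollens: P → Q, ¬Q ⊢ ¬P
P: x is prime
Q: x > 1
We have P → Q and Q is false.
By modus tollens, P must be false.

It is not the case that x is prime


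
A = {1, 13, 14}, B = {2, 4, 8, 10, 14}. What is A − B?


A = {1, 13, 14}
B = {2, 4, 8, 10, 14}
Operation: difference A − B
In A but not B: 1, 13

{1, 13}


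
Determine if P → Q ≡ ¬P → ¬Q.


Expression 1: P → Q
Expression 2: ¬P → ¬Q
Truth table (P Q | Expr1 Expr2):
  T T |   T     T
  T F |   F     T   ← differ
  F T |   T     F   ← differ
  F F |   T     T
Counterexample: P=T, Q=F gives Expr1 = F but Expr2 = T, so the expressions are NOT logically equivalent.

No


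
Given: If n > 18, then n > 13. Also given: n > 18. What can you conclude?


Modus ponens: P → Q, P ⊢ Q
P: n > 18
Q: n > 13
We have P → Q and P is true.
By modus ponens, Q must be true.

n > 13


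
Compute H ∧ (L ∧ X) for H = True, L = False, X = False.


H = True, L = False, X = False
Step 1: L ∧ X = False AND False = False
Step 2: H ∧ False = True AND False = False
AND is true only when ALL operands are true.

False


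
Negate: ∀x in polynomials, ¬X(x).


Original: ∀x ¬X(x)
Rule: ¬∀→∃, ¬∃→∀, negate predicate.
Negation: ∃x X(x)

∃x X(x)


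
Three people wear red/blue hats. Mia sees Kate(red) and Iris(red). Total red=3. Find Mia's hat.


Total red = 3, seen red = 2
Own red = 3 - 2 = 1
Mia's hat is red.

red


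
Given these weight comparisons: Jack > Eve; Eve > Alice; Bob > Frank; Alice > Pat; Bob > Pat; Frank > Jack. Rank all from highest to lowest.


Constraints: Jack > Eve; Eve > Alice; Bob > Frank; Alice > Pat; Bob > Pat; Frank > Jack
Method: at each step, the next-highest is the one remaining person who never appears on the smaller side of a constraint between remaining people.
  Step 1: remaining {Frank, Jack, Alice, Eve, Pat, Bob}; on the smaller side: {Frank, Jack, Alice, Eve, Pat} → Bob is next (Bob > Frank; Bob > Pat).
  Step 2: remaining {Frank, Jack, Alice, Eve, Pat}; on the smaller side: {Jack, Alice, Eve, Pat} → Frank is next (Frank > Jack).
  Step 3: remaining {Jack, Alice, Eve, Pat}; on the smaller side: {Alice, Eve, Pat} → Jack is next (Jack > Eve).
  Step 4: remaining {Alice, Eve, Pat}; on the smaller side: {Alice, Pat} → Eve is next (Eve > Alice).
  Step 5: remaining {Alice, Pat}; on the smaller side: {Pat} → Alice is next (Alice > Pat).
  Step 6: only Pat remains → lowest.
Final ranking (highest to lowest):

Bob > Frank > Jack > Eve > Alice > Pat


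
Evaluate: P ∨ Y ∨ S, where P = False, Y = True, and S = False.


P = False, Y = True, S = False
Step 1: P ∨ Y = False OR True = True
Step 2: True ∨ S = True OR False = True
OR is true when at least one operand is true.

True


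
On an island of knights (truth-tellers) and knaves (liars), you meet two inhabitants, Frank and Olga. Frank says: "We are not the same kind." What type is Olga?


Frank says: "We are not the same kind."
Case 1: Frank is a Knight (truth-teller)
  Statement is true → they ARE different → Olga is a Knave
Case 2: Frank is a Knave (liar)
  Statement is false → they are NOT different → Olga is a Knave
In both cases, Olga is a Knave.

Knave


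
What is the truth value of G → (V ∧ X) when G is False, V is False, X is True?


G = False, V = False, X = True
Step 1: V ∧ X = False AND True = False
Step 2: G → (False): false only when G=True and consequent=False.
Result: True

True


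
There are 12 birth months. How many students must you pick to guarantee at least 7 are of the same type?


Pigeonhole: to guarantee k in one of n categories, need (k-1)×n + 1.
k = 7, n = 12
Minimum = (7-1) × 12 + 1 = 6 × 12 + 1

73


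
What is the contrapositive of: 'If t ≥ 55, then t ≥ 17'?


Original: If t ≥ 55, then t ≥ 17
Contrapositive: If ¬Q, then ¬P
Negate Q: not (t ≥ 17)
Negate P: not (t ≥ 55)

If not (t ≥ 17), then not (t ≥ 55).


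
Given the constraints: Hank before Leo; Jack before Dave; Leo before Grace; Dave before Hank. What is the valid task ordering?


Constraints: Hank before Leo; Jack before Dave; Leo before Grace; Dave before Hank
Method: repeatedly schedule the remaining task that has no remaining task required before it.
  Step 1: remaining {Leo, Dave, Jack, Hank, Grace}; every task except Jack still has a predecessor pending → schedule Jack.
  Step 2: remaining {Leo, Dave, Hank, Grace}; every task except Dave still has a predecessor pending → schedule Dave.
  Step 3: remaining {Leo, Hank, Grace}; every task except Hank still has a predecessor pending → schedule Hank.
  Step 4: remaining {Leo, Grace}; every task except Leo still has a predecessor pending → schedule Leo.
  Step 5: only Grace remains → schedule Grace.
Resulting order:

Jack → Dave → Hank → Leo → Grace


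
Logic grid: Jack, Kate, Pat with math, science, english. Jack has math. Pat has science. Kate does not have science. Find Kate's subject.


From clues:
  Pat → science
  Jack → math
By elimination, Kate gets the remaining.

english


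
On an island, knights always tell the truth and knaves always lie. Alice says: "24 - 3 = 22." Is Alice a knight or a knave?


Statement: "24 - 3 = 22."
Actual: 24 - 3 = 21
Claimed: 22
Statement is FALSE → Alice lies → Knave

Knave


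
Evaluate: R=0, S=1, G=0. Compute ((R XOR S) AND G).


R XOR S = 0^1 = 1
1 AND 0 = 0

0


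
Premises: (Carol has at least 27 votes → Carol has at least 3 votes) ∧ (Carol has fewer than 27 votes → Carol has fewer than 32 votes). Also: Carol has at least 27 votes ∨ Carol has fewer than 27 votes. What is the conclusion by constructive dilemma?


Constructive dilemma: (P → Q) ∧ (R → S), P ∨ R ⊢ Q ∨ S
Premise 1: Carol has at least 27 votes → Carol has at least 3 votes
Premise 2: Carol has fewer than 27 votes → Carol has fewer than 32 votes
Premise 3: Carol has at least 27 votes ∨ Carol has fewer than 27 votes
Case 1: Assuming Carol has at least 27 votes, then by Premise 1, Carol has at least 3 votes.
Case 2: Assuming Carol has fewer than 27 votes, then by Premise 2, Carol has fewer than 32 votes.
Since one of Carol has at least 27 votes or Carol has fewer than 27 votes must hold, we get Carol has at least 3 votes or Carol has fewer than 32 votes.

Carol has at least 3 votes or Carol has fewer than 32 votes.


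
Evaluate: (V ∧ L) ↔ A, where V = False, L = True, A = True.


V = False, L = True, A = True
Step 1: V ∧ L = False AND True = False
Step 2: (False) ↔ A: true when both sides have same truth value.
Result: False ↔ True = False

False


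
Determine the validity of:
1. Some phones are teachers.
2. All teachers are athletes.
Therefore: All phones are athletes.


Premise 1: Some phones are teachers.
Premise 2: All teachers are athletes.
Conclusion: All phones are athletes.
Fallacy: illicit minor. The minor term (phones) is distributed in the conclusion ('All phones ...') but undistributed in its premise ('Some phones are teachers' doesn't cover all phones).
Only 'Some phones are athletes' follows, not 'All'.

Invalid
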